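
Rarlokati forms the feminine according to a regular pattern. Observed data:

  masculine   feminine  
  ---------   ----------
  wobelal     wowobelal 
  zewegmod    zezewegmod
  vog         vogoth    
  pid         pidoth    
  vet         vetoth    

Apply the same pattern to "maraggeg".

mamaraggeg

zewegmod and pid both end in -d yet inflect differently (zezewegmod, pidoth), so the final letter is not what conditions the rule; the number of vowels is.
"maraggeg" has 3 vowels. The stems with 3 vowels (wobelal → wowobelal, zewegmod → zezewegmod) repeat the first consonant+vowel as a prefix.
The other pattern: stems with 1 vowel add -oth.
So maraggeg → mamaraggeg.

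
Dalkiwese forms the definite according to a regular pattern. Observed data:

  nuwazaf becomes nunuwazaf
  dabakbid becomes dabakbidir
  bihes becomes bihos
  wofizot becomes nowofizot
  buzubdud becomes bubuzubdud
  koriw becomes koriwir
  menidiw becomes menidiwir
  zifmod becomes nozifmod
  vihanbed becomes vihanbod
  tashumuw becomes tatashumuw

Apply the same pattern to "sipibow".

zifmod and dabakbid both end in -d yet inflect differently (nozifmod, dabakbidir), so the final letter is not what conditions the rule; the last vowel is.
"sipibow" has last vowel 'o'. The stems whose last vowel is 'o' (wofizot → nowofizot, zifmod → nozifmod) add the prefix no-.
So sipibow → nosipibow.

nosipibow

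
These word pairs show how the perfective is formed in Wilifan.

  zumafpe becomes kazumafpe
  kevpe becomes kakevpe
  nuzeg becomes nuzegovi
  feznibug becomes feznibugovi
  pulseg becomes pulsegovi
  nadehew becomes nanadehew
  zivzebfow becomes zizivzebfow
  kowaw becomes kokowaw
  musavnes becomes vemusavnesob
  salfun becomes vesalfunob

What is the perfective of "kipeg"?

kipegovi

zumafpe and nuzeg both have last vowel 'e' yet inflect differently (kazumafpe, nuzegovi), so the last vowel is not what conditions the rule; the final letter is.
"kipeg" ends in -g. The stems ending in -g (nuzeg → nuzegovi, feznibug → feznibugovi, pulseg → pulsegovi) add -ovi.
So kipeg → kipegovi.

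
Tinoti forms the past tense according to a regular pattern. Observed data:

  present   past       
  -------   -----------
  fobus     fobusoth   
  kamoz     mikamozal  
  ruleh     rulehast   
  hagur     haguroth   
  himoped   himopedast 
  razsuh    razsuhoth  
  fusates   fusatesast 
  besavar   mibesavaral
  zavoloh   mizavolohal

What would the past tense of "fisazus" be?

fisazusoth

fobus and fusates both end in -s yet inflect differently (fobusoth, fusatesast), so the final letter is not what conditions the rule; the last vowel is.
"fisazus" has last vowel 'u'. The stems whose last vowel is 'u' (razsuh → razsuhoth, hagur → haguroth, fobus → fobusoth) add -oth.
The other patterns: stems whose last vowel is 'e' add -ast; stems whose last vowel is 'a' or 'o' add mi- … -al around the stem.
So fisazus → fisazusoth.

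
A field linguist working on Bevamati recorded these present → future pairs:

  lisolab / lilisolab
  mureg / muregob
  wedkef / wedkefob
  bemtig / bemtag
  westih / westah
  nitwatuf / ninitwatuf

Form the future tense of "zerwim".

bemtig and mureg both end in -g yet inflect differently (bemtag, muregob), so the final letter is not what conditions the rule; the last vowel is.
"zerwim" has last vowel 'i'. The stems whose last vowel is 'i' (bemtig → bemtag, westih → westah) change the last vowel to 'a'.
So zerwim → zerwam.

zerwam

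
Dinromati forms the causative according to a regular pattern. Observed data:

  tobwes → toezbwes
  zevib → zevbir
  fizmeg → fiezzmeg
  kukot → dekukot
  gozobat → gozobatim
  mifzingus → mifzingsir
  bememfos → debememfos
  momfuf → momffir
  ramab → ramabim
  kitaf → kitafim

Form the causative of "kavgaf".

tobwes and mifzingus both end in -s yet inflect differently (toezbwes, mifzingsir), so the final letter is not what conditions the rule; the last vowel is.
"kavgaf" has last vowel 'a'. The stems whose last vowel is 'a' (ramab → ramabim, gozobat → gozobatim, kitaf → kitafim) add -im.
The other patterns: stems whose last vowel is 'e' insert -ez- after the first vowel; stems whose last vowel is 'i' or 'u' delete the last vowel and add -ir; stems whose last vowel is 'o' add the prefix de-.
So kavgaf → kavgafim.

kavgafim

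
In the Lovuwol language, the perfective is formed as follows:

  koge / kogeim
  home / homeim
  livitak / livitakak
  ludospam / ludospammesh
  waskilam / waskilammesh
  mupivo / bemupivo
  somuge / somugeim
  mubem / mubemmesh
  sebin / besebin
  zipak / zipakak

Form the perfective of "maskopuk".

maskopukak

somuge and mubem both have last vowel 'e' yet inflect differently (somugeim, mubemmesh), so the last vowel is not what conditions the rule; the final letter is.
"maskopuk" ends in -k. The stems ending in -k (livitak → livitakak, zipak → zipakak) add -ak.
The other patterns: stems ending in -e add -im; stems ending in -m double the final consonant and add -esh; stems ending in -n or -o add the prefix be-.
So maskopuk → maskopukak.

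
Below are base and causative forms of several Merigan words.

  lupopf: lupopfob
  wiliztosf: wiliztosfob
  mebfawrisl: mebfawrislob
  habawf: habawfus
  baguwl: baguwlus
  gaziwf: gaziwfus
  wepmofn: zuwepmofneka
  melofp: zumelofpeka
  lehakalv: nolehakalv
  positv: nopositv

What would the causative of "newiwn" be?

newiwnus

lupopf and habawf both end in -f yet inflect differently (lupopfob, habawfus), so the final letter is not what conditions the rule; the second-to-last letter is.
"newiwn" has second-to-last letter 'w'. The stems whose second-to-last letter is 'w' (habawf → habawfus, baguwl → baguwlus, gaziwf → gaziwfus) add -us.
So newiwn → newiwnus.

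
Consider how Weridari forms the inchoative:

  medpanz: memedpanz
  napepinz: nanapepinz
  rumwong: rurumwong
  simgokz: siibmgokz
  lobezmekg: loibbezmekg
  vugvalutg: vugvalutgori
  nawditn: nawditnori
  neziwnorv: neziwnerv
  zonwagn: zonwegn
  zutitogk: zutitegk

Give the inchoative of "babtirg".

"babtirg" has second-to-last letter 'r'. The one such stem in the data (neziwnorv → neziwnerv) changes the last vowel to 'e' (as do zonwagn, zutitogk), so the same rule applies.
So babtirg → babterg.

babterg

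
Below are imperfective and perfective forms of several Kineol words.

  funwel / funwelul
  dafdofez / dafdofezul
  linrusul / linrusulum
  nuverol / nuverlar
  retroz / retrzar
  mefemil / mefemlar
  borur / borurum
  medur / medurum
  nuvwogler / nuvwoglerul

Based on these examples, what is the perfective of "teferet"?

teferetul

"teferet" has last vowel 'e'. The stems whose last vowel is 'e' (dafdofez → dafdofezul, funwel → funwelul, nuvwogler → nuvwoglerul) add -ul.
The other patterns: stems whose last vowel is 'i' or 'o' delete the last vowel and add -ar; stems whose last vowel is 'u' add -um.
So teferet → teferetul.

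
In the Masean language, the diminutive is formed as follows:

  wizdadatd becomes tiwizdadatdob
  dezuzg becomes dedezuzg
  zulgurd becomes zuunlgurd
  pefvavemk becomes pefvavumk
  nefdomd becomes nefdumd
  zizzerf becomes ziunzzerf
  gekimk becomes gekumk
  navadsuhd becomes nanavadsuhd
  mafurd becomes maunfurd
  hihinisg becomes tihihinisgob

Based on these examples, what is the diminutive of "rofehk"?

nefdomd and zulgurd both end in -d yet inflect differently (nefdumd, zuunlgurd), so the final letter is not what conditions the rule; the second-to-last letter is.
"rofehk" has second-to-last letter 'h'. The one such stem in the data (navadsuhd → nanavadsuhd) repeats the first consonant+vowel as a prefix (as does dezuzg), so the same rule applies.
The other patterns: stems whose second-to-last letter is 'm' change the last vowel to 'u'; stems whose second-to-last letter is 'r' insert -un- after the first vowel; stems whose second-to-last letter is 's' or 't' add ti- … -ob around the stem.
So rofehk → rorofehk.

rorofehk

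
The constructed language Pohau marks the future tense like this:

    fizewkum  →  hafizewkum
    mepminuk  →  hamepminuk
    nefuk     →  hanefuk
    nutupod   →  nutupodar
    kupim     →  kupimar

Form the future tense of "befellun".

fizewkum and kupim both end in -m yet inflect differently (hafizewkum, kupimar), so the final letter is not what conditions the rule; the last vowel is.
"befellun" has last vowel 'u'. The stems whose last vowel is 'u' (fizewkum → hafizewkum, mepminuk → hamepminuk, nefuk → hanefuk) add the prefix ha-.
So befellun → habefellun.

habefellun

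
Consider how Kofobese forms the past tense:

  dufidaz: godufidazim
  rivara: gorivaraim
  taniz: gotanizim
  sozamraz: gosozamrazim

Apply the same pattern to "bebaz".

Every pair shown (dufidaz → godufidazim, rivara → gorivaraim, taniz → gotanizim, …) follows the same rule: add go- … -im around the stem.
So bebaz → gobebazim.

gobebazim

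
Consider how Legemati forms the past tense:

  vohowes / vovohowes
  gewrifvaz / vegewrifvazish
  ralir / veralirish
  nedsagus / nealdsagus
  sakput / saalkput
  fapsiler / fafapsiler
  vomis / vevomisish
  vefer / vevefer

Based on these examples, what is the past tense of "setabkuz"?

nedsagus and vohowes both end in -s yet inflect differently (nealdsagus, vovohowes), so the final letter is not what conditions the rule; the last vowel is.
"setabkuz" has last vowel 'u'. The stems whose last vowel is 'u' (nedsagus → nealdsagus, sakput → saalkput) insert -al- after the first vowel.
So setabkuz → sealtabkuz.

sealtabkuz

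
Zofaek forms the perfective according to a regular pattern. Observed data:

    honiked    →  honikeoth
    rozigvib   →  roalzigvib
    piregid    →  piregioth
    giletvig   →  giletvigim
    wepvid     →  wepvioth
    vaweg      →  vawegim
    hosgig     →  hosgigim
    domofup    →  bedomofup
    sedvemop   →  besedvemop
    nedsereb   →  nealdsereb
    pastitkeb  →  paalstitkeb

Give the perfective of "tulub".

tuallub

piregid and rozigvib both have last vowel 'i' yet inflect differently (piregioth, roalzigvib), so the last vowel is not what conditions the rule; the final letter is.
"tulub" ends in -b. The stems ending in -b (rozigvib → roalzigvib, nedsereb → nealdsereb, pastitkeb → paalstitkeb) insert -al- after the first vowel.
The other patterns: stems ending in -d drop the final letter and add -oth; stems ending in -p add the prefix be-; stems ending in -g add -im.
So tulub → tuallub.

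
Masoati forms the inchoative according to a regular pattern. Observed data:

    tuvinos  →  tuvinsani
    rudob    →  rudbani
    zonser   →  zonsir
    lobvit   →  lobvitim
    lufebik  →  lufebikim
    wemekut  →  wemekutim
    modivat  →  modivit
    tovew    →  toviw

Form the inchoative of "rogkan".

"rogkan" has last vowel 'a'. The one such stem in the data (modivat → modivit) changes the last vowel to 'i' (as do zonser, tovew), so the same rule applies.
So rogkan → rogkin.

rogkin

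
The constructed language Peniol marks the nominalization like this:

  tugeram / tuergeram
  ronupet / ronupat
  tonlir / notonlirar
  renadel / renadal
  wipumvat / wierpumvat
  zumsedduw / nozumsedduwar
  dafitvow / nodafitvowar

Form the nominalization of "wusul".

"wusul" has last vowel 'u'. The one such stem in the data (zumsedduw → nozumsedduwar) adds no- … -ar around the stem, so the same rule applies.
The other patterns: stems whose last vowel is 'a' insert -er- after the first vowel; stems whose last vowel is 'e' change the last vowel to 'a'.
So wusul → nowusular.

nowusular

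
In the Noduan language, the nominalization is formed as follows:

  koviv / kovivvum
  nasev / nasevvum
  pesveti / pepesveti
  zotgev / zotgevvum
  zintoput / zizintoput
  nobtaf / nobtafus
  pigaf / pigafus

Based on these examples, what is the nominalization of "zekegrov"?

"zekegrov" ends in -v. The stems ending in -v (koviv → kovivvum, zotgev → zotgevvum, nasev → nasevvum) double the final consonant and add -um.
So zekegrov → zekegrovvum.

zekegrovvum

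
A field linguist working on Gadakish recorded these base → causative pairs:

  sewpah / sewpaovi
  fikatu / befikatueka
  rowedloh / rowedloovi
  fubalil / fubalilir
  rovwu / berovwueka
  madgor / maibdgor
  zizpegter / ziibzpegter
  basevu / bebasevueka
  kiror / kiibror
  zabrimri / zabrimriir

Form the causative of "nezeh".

nezeovi

madgor and rowedloh both have last vowel 'o' yet inflect differently (maibdgor, rowedloovi), so the last vowel is not what conditions the rule; the final letter is.
"nezeh" ends in -h. The stems ending in -h (sewpah → sewpaovi, rowedloh → rowedloovi) drop the final letter and add -ovi.
The other patterns: stems ending in -r insert -ib- after the first vowel; stems ending in -u add be- … -eka around the stem; stems ending in -i or -l add -ir.
So nezeh → nezeovi.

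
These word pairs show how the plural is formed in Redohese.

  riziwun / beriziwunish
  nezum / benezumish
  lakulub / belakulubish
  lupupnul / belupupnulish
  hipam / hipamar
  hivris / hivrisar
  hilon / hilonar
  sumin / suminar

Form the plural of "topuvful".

nezum and hipam both end in -m yet inflect differently (benezumish, hipamar), so the final letter is not what conditions the rule; the last vowel is.
"topuvful" has last vowel 'u'. The stems whose last vowel is 'u' (riziwun → beriziwunish, nezum → benezumish, lakulub → belakulubish) add be- … -ish around the stem.
So topuvful → betopuvfulish.

betopuvfulish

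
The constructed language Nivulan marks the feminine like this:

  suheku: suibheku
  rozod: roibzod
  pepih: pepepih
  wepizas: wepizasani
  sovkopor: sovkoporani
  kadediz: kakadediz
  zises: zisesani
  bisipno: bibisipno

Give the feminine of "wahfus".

sovkopor and rozod both have last vowel 'o' yet inflect differently (sovkoporani, roibzod), so the last vowel is not what conditions the rule; the final letter is.
"wahfus" ends in -s. The stems ending in -s (zises → zisesani, wepizas → wepizasani) add -ani.
The other patterns: stems ending in -d or -u insert -ib- after the first vowel; stems ending in -h, -o or -z repeat the first consonant+vowel as a prefix.
So wahfus → wahfusani.

wahfusani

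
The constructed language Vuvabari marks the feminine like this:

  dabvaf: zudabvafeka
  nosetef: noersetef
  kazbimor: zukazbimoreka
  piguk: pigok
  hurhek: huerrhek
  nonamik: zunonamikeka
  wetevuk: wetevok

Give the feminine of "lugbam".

hurhek and piguk both end in -k yet inflect differently (huerrhek, pigok), so the final letter is not what conditions the rule; the last vowel is.
"lugbam" has last vowel 'a'. The one such stem in the data (dabvaf → zudabvafeka) adds zu- … -eka around the stem, so the same rule applies.
So lugbam → zulugbameka.

zulugbameka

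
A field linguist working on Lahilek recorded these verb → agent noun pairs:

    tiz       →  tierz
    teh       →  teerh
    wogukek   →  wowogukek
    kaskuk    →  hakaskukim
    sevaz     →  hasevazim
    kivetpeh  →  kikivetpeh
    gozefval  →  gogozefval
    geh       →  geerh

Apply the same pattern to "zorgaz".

tiz and sevaz both end in -z yet inflect differently (tierz, hasevazim), so the final letter is not what conditions the rule; the number of vowels is.
"zorgaz" has 2 vowels. The stems with 2 vowels (sevaz → hasevazim, kaskuk → hakaskukim) add ha- … -im around the stem.
The other patterns: stems with 1 vowel insert -er- after the first vowel; stems with 3 vowels repeat the first consonant+vowel as a prefix.
So zorgaz → hazorgazim.

hazorgazim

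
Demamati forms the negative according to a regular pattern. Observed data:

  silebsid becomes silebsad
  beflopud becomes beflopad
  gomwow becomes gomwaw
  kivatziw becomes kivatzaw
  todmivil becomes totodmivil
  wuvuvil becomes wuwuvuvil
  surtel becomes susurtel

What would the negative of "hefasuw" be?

hefasaw

"hefasuw" ends in -w. The stems ending in -w (gomwow → gomwaw, kivatziw → kivatzaw) change the last vowel to 'a'.
So hefasuw → hefasaw.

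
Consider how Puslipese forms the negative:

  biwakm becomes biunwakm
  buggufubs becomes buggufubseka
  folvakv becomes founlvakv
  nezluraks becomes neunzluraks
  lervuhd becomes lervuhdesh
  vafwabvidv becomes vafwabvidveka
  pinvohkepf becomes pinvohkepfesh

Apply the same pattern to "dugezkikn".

duungezkikn

vafwabvidv and folvakv both end in -v yet inflect differently (vafwabvidveka, founlvakv), so the final letter is not what conditions the rule; the second-to-last letter is.
"dugezkikn" has second-to-last letter 'k'. The stems whose second-to-last letter is 'k' (biwakm → biunwakm, folvakv → founlvakv, nezluraks → neunzluraks) insert -un- after the first vowel.
The other patterns: stems whose second-to-last letter is 'b' or 'd' add -eka; stems whose second-to-last letter is 'h' or 'p' add -esh.
So dugezkikn → duungezkikn.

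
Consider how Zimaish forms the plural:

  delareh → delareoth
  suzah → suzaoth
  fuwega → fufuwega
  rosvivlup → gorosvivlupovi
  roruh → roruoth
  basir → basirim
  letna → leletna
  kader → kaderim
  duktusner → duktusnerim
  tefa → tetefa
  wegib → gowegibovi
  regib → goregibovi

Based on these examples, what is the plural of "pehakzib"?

gopehakzibovi

"pehakzib" ends in -b. The stems ending in -b (regib → goregibovi, wegib → gowegibovi) add go- … -ovi around the stem.
The other patterns: stems ending in -a repeat the first consonant+vowel as a prefix; stems ending in -h drop the final letter and add -oth; stems ending in -r add -im.
So pehakzib → gopehakzibovi.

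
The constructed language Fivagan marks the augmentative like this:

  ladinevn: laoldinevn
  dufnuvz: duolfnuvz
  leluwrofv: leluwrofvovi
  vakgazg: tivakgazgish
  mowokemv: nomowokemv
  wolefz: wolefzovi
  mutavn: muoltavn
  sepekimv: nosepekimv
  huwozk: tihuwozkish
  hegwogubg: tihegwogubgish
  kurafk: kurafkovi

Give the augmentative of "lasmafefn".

leluwrofv and sepekimv both end in -v yet inflect differently (leluwrofvovi, nosepekimv), so the final letter is not what conditions the rule; the second-to-last letter is.
"lasmafefn" has second-to-last letter 'f'. The stems whose second-to-last letter is 'f' (leluwrofv → leluwrofvovi, wolefz → wolefzovi, kurafk → kurafkovi) add -ovi.
The other patterns: stems whose second-to-last letter is 'm' add the prefix no-; stems whose second-to-last letter is 'v' insert -ol- after the first vowel; stems whose second-to-last letter is 'b' or 'z' add ti- … -ish around the stem.
So lasmafefn → lasmafefnovi.

lasmafefnovi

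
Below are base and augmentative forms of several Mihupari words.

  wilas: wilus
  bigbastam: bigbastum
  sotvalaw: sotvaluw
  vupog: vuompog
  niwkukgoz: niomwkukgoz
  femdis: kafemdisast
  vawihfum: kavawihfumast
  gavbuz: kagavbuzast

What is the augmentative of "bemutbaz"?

wilas and femdis both end in -s yet inflect differently (wilus, kafemdisast), so the final letter is not what conditions the rule; the last vowel is.
"bemutbaz" has last vowel 'a'. The stems whose last vowel is 'a' (wilas → wilus, bigbastam → bigbastum, sotvalaw → sotvaluw) change the last vowel to 'u'.
So bemutbaz → bemutbuz.

bemutbuz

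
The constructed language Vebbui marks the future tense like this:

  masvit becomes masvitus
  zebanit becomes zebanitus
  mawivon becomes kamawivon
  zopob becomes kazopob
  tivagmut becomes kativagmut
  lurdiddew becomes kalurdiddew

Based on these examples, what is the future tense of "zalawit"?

"zalawit" has last vowel 'i'. The stems whose last vowel is 'i' (masvit → masvitus, zebanit → zebanitus) add -us.
The other pattern: stems whose last vowel is 'e', 'o' or 'u' add the prefix ka-.
So zalawit → zalawitus.

zalawitus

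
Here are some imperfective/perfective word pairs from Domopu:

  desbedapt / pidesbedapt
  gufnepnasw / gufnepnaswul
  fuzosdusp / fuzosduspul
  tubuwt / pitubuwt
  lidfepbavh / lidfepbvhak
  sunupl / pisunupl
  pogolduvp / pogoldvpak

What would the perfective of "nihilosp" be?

fuzosdusp and pogolduvp both end in -p yet inflect differently (fuzosduspul, pogoldvpak), so the final letter is not what conditions the rule; the second-to-last letter is.
"nihilosp" has second-to-last letter 's'. The stems whose second-to-last letter is 's' (fuzosdusp → fuzosduspul, gufnepnasw → gufnepnaswul) add -ul.
The other patterns: stems whose second-to-last letter is 'v' delete the last vowel and add -ak; stems whose second-to-last letter is 'p' or 'w' add the prefix pi-.
So nihilosp → nihilospul.

nihilospul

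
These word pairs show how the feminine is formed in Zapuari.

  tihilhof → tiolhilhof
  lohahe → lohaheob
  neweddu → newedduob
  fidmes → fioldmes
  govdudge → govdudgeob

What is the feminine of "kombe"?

kombeob

"kombe" ends in a vowel. The stems ending in a vowel (lohahe → lohaheob, govdudge → govdudgeob, neweddu → newedduob) add -ob.
So kombe → kombeob.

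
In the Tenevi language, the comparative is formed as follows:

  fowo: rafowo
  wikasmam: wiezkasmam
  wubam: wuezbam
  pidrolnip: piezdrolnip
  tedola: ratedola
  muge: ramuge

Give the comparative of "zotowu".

razotowu

tedola and wubam both have last vowel 'a' yet inflect differently (ratedola, wuezbam), so the last vowel is not what conditions the rule; whether the stem ends in a vowel or a consonant is.
"zotowu" ends in a vowel. The stems ending in a vowel (tedola → ratedola, fowo → rafowo, muge → ramuge) add the prefix ra-.
The other pattern: stems ending in a consonant insert -ez- after the first vowel.
So zotowu → razotowu.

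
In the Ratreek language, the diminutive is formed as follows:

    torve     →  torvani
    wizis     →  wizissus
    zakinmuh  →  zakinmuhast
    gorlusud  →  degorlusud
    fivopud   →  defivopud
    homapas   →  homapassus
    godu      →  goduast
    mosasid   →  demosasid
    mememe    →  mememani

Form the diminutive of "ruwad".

wizis and mosasid both have last vowel 'i' yet inflect differently (wizissus, demosasid), so the last vowel is not what conditions the rule; the final letter is.
"ruwad" ends in -d. The stems ending in -d (fivopud → defivopud, mosasid → demosasid, gorlusud → degorlusud) add the prefix de-.
The other patterns: stems ending in -e drop the final letter and add -ani; stems ending in -s double the final consonant and add -us; stems ending in -h or -u add -ast.
So ruwad → deruwad.

deruwad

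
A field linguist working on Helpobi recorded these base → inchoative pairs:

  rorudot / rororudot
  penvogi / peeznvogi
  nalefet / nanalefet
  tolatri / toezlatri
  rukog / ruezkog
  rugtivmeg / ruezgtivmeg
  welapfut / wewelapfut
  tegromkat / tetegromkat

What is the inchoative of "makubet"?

"makubet" ends in -t. The stems ending in -t (rorudot → rororudot, nalefet → nanalefet, tegromkat → tetegromkat) repeat the first consonant+vowel as a prefix.
The other pattern: stems ending in -g or -i insert -ez- after the first vowel.
So makubet → mamakubet.

mamakubet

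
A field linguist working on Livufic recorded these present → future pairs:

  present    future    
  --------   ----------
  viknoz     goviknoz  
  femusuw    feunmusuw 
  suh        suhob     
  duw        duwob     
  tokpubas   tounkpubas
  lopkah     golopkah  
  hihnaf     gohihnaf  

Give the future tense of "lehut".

suh and lopkah both end in -h yet inflect differently (suhob, golopkah), so the final letter is not what conditions the rule; the number of vowels is.
"lehut" has 2 vowels. The stems with 2 vowels (hihnaf → gohihnaf, lopkah → golopkah, viknoz → goviknoz) add the prefix go-.
So lehut → golehut.

golehut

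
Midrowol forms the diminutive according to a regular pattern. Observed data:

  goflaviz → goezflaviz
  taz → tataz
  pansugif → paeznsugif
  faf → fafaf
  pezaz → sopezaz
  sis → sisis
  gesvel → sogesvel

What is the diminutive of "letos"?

soletos

taz and pezaz both end in -z yet inflect differently (tataz, sopezaz), so the final letter is not what conditions the rule; the number of vowels is.
"letos" has 2 vowels. The stems with 2 vowels (gesvel → sogesvel, pezaz → sopezaz) add the prefix so-.
So letos → soletos.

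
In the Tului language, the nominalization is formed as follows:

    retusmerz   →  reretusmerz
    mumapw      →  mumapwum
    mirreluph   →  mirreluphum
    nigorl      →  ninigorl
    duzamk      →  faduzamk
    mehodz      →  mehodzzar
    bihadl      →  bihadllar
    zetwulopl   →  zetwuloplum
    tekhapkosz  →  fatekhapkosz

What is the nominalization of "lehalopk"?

bihadl and nigorl both end in -l yet inflect differently (bihadllar, ninigorl), so the final letter is not what conditions the rule; the second-to-last letter is.
"lehalopk" has second-to-last letter 'p'. The stems whose second-to-last letter is 'p' (mirreluph → mirreluphum, mumapw → mumapwum, zetwulopl → zetwuloplum) add -um.
So lehalopk → lehalopkum.

lehalopkum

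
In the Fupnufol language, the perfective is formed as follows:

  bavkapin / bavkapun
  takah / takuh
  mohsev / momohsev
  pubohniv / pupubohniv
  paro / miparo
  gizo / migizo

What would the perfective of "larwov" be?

lalarwov

bavkapin and pubohniv both have last vowel 'i' yet inflect differently (bavkapun, pupubohniv), so the last vowel is not what conditions the rule; the final letter is.
"larwov" ends in -v. The stems ending in -v (mohsev → momohsev, pubohniv → pupubohniv) repeat the first consonant+vowel as a prefix.
The other patterns: stems ending in -h or -n change the last vowel to 'u'; stems ending in -o add the prefix mi-.
So larwov → lalarwov.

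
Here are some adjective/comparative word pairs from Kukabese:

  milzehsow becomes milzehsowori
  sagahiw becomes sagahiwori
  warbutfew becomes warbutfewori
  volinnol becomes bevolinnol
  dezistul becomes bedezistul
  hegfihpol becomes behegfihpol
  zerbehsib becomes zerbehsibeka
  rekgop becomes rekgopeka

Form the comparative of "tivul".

betivul

milzehsow and volinnol both have last vowel 'o' yet inflect differently (milzehsowori, bevolinnol), so the last vowel is not what conditions the rule; the final letter is.
"tivul" ends in -l. The stems ending in -l (volinnol → bevolinnol, dezistul → bedezistul, hegfihpol → behegfihpol) add the prefix be-.
So tivul → betivul.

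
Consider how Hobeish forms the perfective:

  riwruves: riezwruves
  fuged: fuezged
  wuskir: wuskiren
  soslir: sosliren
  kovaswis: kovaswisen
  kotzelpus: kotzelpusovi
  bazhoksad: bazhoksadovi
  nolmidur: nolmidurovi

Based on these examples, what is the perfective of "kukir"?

kukiren

"kukir" has last vowel 'i'. The stems whose last vowel is 'i' (wuskir → wuskiren, soslir → sosliren, kovaswis → kovaswisen) add -en.
So kukir → kukiren.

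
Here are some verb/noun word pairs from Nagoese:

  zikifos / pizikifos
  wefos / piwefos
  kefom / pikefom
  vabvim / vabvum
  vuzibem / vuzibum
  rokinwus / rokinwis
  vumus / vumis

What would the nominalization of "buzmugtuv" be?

buzmugtiv

kefom and vabvim both end in -m yet inflect differently (pikefom, vabvum), so the final letter is not what conditions the rule; the last vowel is.
"buzmugtuv" has last vowel 'u'. The stems whose last vowel is 'u' (rokinwus → rokinwis, vumus → vumis) change the last vowel to 'i'.
So buzmugtuv → buzmugtiv.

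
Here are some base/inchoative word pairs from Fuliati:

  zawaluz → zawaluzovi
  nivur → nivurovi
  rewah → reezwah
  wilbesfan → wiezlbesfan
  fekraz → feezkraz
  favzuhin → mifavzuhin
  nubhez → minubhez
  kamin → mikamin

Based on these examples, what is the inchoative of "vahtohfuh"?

vahtohfuhovi

zawaluz and fekraz both end in -z yet inflect differently (zawaluzovi, feezkraz), so the final letter is not what conditions the rule; the last vowel is.
"vahtohfuh" has last vowel 'u'. The stems whose last vowel is 'u' (zawaluz → zawaluzovi, nivur → nivurovi) add -ovi.
So vahtohfuh → vahtohfuhovi.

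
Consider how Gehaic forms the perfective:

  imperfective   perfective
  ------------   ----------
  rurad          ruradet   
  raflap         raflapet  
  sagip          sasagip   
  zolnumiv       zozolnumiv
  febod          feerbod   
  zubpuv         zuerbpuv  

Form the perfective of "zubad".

zubadet

raflap and sagip both end in -p yet inflect differently (raflapet, sasagip), so the final letter is not what conditions the rule; the last vowel is.
"zubad" has last vowel 'a'. The stems whose last vowel is 'a' (rurad → ruradet, raflap → raflapet) add -et.
The other patterns: stems whose last vowel is 'i' repeat the first consonant+vowel as a prefix; stems whose last vowel is 'o' or 'u' insert -er- after the first vowel.
So zubad → zubadet.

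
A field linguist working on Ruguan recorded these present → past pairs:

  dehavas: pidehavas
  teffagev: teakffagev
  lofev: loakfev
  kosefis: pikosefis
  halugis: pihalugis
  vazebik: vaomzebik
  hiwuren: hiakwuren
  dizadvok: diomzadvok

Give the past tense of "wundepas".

piwundepas

"wundepas" ends in -s. The stems ending in -s (dehavas → pidehavas, kosefis → pikosefis, halugis → pihalugis) add the prefix pi-.
So wundepas → piwundepas.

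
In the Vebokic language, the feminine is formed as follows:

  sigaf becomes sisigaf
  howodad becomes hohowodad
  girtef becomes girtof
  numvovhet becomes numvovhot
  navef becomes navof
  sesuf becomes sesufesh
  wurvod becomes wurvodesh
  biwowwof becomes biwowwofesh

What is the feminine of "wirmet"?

wirmot

sigaf and girtef both end in -f yet inflect differently (sisigaf, girtof), so the final letter is not what conditions the rule; the last vowel is.
"wirmet" has last vowel 'e'. The stems whose last vowel is 'e' (girtef → girtof, numvovhet → numvovhot, navef → navof) change the last vowel to 'o'.
The other patterns: stems whose last vowel is 'a' repeat the first consonant+vowel as a prefix; stems whose last vowel is 'o' or 'u' add -esh.
So wirmet → wirmot.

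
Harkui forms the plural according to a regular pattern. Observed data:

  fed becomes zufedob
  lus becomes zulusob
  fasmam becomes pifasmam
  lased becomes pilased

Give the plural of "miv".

fed and lased both end in -d yet inflect differently (zufedob, pilased), so the final letter is not what conditions the rule; the number of vowels is.
"miv" has 1 vowel. The stems with 1 vowel (fed → zufedob, lus → zulusob) add zu- … -ob around the stem.
So miv → zumivob.

zumivob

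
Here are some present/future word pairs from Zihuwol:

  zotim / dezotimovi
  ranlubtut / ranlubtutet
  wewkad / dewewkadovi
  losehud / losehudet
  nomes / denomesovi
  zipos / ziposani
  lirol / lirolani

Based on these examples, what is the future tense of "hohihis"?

"hohihis" has last vowel 'i'. The one such stem in the data (zotim → dezotimovi) adds de- … -ovi around the stem, so the same rule applies.
The other patterns: stems whose last vowel is 'u' add -et; stems whose last vowel is 'o' add -ani.
So hohihis → dehohihisovi.

dehohihisovi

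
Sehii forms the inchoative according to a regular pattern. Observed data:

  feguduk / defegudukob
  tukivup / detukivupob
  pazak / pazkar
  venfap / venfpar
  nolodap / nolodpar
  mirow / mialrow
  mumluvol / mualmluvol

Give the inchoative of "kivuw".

feguduk and pazak both end in -k yet inflect differently (defegudukob, pazkar), so the final letter is not what conditions the rule; the last vowel is.
"kivuw" has last vowel 'u'. The stems whose last vowel is 'u' (feguduk → defegudukob, tukivup → detukivupob) add de- … -ob around the stem.
The other patterns: stems whose last vowel is 'a' delete the last vowel and add -ar; stems whose last vowel is 'o' insert -al- after the first vowel.
So kivuw → dekivuwob.

dekivuwob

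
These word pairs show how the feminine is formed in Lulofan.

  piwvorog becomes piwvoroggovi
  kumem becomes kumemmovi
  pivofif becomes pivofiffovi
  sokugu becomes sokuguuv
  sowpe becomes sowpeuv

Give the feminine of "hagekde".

hagekdeuv

"hagekde" ends in a vowel. The stems ending in a vowel (sokugu → sokuguuv, sowpe → sowpeuv) add -uv.
The other pattern: stems ending in a consonant double the final consonant and add -ovi.
So hagekde → hagekdeuv.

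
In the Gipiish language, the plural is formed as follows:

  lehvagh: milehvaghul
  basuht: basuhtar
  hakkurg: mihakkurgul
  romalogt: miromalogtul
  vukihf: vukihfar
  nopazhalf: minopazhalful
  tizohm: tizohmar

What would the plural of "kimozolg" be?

mikimozolgul

vukihf and nopazhalf both end in -f yet inflect differently (vukihfar, minopazhalful), so the final letter is not what conditions the rule; the second-to-last letter is.
"kimozolg" has second-to-last letter 'l'. The one such stem in the data (nopazhalf → minopazhalful) adds mi- … -ul around the stem, so the same rule applies.
The other pattern: stems whose second-to-last letter is 'h' add -ar.
So kimozolg → mikimozolgul.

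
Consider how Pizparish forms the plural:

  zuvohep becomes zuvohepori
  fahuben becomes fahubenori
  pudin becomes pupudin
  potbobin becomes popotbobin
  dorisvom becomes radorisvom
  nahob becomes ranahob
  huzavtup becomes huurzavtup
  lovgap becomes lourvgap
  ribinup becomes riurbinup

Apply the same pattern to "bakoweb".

bakowebori

fahuben and pudin both end in -n yet inflect differently (fahubenori, pupudin), so the final letter is not what conditions the rule; the last vowel is.
"bakoweb" has last vowel 'e'. The stems whose last vowel is 'e' (zuvohep → zuvohepori, fahuben → fahubenori) add -ori.
So bakoweb → bakowebori.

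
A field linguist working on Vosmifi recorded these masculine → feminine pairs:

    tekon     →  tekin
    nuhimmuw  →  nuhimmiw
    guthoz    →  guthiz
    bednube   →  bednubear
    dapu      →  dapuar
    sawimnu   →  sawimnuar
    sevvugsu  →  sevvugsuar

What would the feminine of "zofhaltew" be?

zofhaltiw

nuhimmuw and dapu both have last vowel 'u' yet inflect differently (nuhimmiw, dapuar), so the last vowel is not what conditions the rule; whether the stem ends in a vowel or a consonant is.
"zofhaltew" ends in a consonant. The stems ending in a consonant (tekon → tekin, nuhimmuw → nuhimmiw, guthoz → guthiz) change the last vowel to 'i'.
So zofhaltew → zofhaltiw.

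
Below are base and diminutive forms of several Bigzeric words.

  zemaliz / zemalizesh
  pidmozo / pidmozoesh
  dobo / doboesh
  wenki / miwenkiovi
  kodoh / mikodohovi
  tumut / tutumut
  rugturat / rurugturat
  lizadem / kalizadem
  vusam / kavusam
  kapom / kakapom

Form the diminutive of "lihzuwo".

lihzuwoesh

zemaliz and wenki both have last vowel 'i' yet inflect differently (zemalizesh, miwenkiovi), so the last vowel is not what conditions the rule; the final letter is.
"lihzuwo" ends in -o. The stems ending in -o (pidmozo → pidmozoesh, dobo → doboesh) add -esh.
The other patterns: stems ending in -h or -i add mi- … -ovi around the stem; stems ending in -t repeat the first consonant+vowel as a prefix; stems ending in -m add the prefix ka-.
So lihzuwo → lihzuwoesh.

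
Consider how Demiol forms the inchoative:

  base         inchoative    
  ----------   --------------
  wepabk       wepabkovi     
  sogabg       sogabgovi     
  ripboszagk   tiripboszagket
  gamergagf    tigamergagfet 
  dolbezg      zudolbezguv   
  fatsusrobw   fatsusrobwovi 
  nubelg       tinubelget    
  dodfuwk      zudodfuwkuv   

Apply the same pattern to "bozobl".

dolbezg and sogabg both end in -g yet inflect differently (zudolbezguv, sogabgovi), so the final letter is not what conditions the rule; the second-to-last letter is.
"bozobl" has second-to-last letter 'b'. The stems whose second-to-last letter is 'b' (fatsusrobw → fatsusrobwovi, sogabg → sogabgovi, wepabk → wepabkovi) add -ovi.
The other patterns: stems whose second-to-last letter is 'w' or 'z' add zu- … -uv around the stem; stems whose second-to-last letter is 'g' or 'l' add ti- … -et around the stem.
So bozobl → bozoblovi.

bozoblovi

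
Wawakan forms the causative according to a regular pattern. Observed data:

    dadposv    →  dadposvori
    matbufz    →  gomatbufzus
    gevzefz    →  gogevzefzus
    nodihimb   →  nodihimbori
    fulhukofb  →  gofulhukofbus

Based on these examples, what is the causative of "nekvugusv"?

nekvugusvori

fulhukofb and nodihimb both end in -b yet inflect differently (gofulhukofbus, nodihimbori), so the final letter is not what conditions the rule; the second-to-last letter is.
"nekvugusv" has second-to-last letter 's'. The one such stem in the data (dadposv → dadposvori) adds -ori, so the same rule applies.
The other pattern: stems whose second-to-last letter is 'f' add go- … -us around the stem.
So nekvugusv → nekvugusvori.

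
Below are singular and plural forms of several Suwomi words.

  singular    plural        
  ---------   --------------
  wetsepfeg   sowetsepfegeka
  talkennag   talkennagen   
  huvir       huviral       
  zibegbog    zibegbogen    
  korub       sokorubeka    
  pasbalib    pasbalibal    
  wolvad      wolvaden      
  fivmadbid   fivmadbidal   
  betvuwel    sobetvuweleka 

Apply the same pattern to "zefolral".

zefolralen

"zefolral" has last vowel 'a'. The stems whose last vowel is 'a' (wolvad → wolvaden, talkennag → talkennagen) add -en.
So zefolral → zefolralen.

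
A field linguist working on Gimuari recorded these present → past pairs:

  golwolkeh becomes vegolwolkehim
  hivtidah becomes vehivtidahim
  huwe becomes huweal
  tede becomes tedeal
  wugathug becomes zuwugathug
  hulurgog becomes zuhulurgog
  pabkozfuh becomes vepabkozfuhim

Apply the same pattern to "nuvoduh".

venuvoduhim

wugathug and pabkozfuh both have last vowel 'u' yet inflect differently (zuwugathug, vepabkozfuhim), so the last vowel is not what conditions the rule; the final letter is.
"nuvoduh" ends in -h. The stems ending in -h (pabkozfuh → vepabkozfuhim, hivtidah → vehivtidahim, golwolkeh → vegolwolkehim) add ve- … -im around the stem.
The other patterns: stems ending in -g add the prefix zu-; stems ending in -e add -al.
So nuvoduh → venuvoduhim.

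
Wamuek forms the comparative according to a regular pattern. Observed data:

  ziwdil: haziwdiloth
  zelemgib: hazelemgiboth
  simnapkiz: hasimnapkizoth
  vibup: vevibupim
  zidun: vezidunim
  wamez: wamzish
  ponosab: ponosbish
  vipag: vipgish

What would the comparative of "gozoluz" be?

vegozoluzim

"gozoluz" has last vowel 'u'. The stems whose last vowel is 'u' (vibup → vevibupim, zidun → vezidunim) add ve- … -im around the stem.
The other patterns: stems whose last vowel is 'i' add ha- … -oth around the stem; stems whose last vowel is 'a' or 'e' delete the last vowel and add -ish.
So gozoluz → vegozoluzim.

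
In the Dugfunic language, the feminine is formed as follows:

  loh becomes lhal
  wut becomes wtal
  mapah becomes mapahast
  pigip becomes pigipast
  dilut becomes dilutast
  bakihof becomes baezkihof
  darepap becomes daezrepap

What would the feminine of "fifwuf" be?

fifwufast

"fifwuf" has 2 vowels. The stems with 2 vowels (mapah → mapahast, pigip → pigipast, dilut → dilutast) add -ast.
So fifwuf → fifwufast.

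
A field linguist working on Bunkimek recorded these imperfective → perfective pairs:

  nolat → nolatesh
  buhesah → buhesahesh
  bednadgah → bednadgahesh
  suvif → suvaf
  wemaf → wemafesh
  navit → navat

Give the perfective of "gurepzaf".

"gurepzaf" has last vowel 'a'. The stems whose last vowel is 'a' (buhesah → buhesahesh, nolat → nolatesh, bednadgah → bednadgahesh) add -esh.
The other pattern: stems whose last vowel is 'i' change the last vowel to 'a'.
So gurepzaf → gurepzafesh.

gurepzafesh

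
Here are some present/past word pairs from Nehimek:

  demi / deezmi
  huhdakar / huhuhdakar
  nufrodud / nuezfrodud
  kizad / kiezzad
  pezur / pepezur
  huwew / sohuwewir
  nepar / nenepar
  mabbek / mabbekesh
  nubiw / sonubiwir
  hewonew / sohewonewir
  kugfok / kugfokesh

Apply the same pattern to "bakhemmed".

"bakhemmed" ends in -d. The stems ending in -d (kizad → kiezzad, nufrodud → nuezfrodud) insert -ez- after the first vowel.
So bakhemmed → baezkhemmed.

baezkhemmed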